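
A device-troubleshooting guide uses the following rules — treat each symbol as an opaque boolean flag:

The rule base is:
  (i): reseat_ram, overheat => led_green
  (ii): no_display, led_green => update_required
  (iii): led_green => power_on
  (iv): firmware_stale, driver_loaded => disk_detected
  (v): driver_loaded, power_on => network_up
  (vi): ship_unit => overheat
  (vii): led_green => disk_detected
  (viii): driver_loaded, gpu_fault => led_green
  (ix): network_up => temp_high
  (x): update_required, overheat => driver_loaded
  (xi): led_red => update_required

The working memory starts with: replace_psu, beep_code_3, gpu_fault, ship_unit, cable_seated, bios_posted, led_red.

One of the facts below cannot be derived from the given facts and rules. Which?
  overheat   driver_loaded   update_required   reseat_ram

reseat_ram

Round 1: (vi) [ship_unit => overheat]; (xi) [led_red => update_required]. Adds overheat, update_required.
Round 2: (x) [update_required, overheat => driver_loaded]. Adds driver_loaded.
Round 3: (viii) [driver_loaded, gpu_fault => led_green]. Adds led_green.
Round 4: (iii) [led_green => power_on]; (vii) [led_green => disk_detected]. Adds power_on, disk_detected.
Round 5: (v) [driver_loaded, power_on => network_up]. Adds network_up.
Round 6: (ix) [network_up => temp_high]. Adds temp_high.
Derived: overheat (round 1), driver_loaded (round 2), update_required (round 1). reseat_ram never appears in any round.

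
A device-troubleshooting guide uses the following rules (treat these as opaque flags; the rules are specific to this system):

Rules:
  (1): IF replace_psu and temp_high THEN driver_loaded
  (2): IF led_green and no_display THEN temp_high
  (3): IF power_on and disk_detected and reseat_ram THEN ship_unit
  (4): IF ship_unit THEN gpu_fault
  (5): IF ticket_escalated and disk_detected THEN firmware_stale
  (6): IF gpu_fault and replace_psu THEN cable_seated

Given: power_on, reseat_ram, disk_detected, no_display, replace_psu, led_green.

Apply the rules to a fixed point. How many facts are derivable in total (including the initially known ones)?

Round 1: (2) [IF led_green and no_display THEN temp_high]; (3) [IF power_on and disk_detected and reseat_ram THEN ship_unit]. New: temp_high, ship_unit.
Round 2: (1) [IF replace_psu and temp_high THEN driver_loaded]; (4) [IF ship_unit THEN gpu_fault]. New: driver_loaded, gpu_fault.
Round 3: (6) [IF gpu_fault and replace_psu THEN cable_seated]. New: cable_seated.
Closure: {cable_seated, disk_detected, driver_loaded, gpu_fault, led_green, no_display, power_on, replace_psu, reseat_ram, ship_unit, temp_high} — 11 facts.

11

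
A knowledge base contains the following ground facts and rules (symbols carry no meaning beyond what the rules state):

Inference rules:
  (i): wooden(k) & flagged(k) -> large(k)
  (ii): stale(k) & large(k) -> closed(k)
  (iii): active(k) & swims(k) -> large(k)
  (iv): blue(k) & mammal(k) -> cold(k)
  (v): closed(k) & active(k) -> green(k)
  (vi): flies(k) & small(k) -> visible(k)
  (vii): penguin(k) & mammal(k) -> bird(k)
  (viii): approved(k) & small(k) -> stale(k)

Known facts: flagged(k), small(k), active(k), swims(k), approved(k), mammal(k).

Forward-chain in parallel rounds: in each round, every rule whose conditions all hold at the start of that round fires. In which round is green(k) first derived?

3

Round 1 — (iii), (viii), derive large(k), stale(k).
Round 2 — (ii), derive closed(k).
Round 3 — (v), derive green(k).
green(k) first appears in round 3.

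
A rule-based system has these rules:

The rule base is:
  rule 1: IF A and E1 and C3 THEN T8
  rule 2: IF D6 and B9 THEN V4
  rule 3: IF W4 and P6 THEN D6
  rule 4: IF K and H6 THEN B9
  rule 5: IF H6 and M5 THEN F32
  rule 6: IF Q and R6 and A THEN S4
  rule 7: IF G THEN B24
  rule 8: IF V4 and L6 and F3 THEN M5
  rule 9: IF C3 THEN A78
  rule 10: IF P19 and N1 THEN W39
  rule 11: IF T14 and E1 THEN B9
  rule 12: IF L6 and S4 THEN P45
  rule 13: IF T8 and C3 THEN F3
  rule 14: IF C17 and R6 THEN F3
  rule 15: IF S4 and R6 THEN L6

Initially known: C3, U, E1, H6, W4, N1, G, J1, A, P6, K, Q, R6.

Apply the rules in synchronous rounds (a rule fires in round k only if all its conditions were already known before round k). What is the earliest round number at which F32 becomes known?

Round 1: rule 1 [IF A and E1 and C3 THEN T8]; rule 3 [IF W4 and P6 THEN D6]; rule 4 [IF K and H6 THEN B9]; rule 6 [IF Q and R6 and A THEN S4]; rule 7 [IF G THEN B24]; rule 9 [IF C3 THEN A78]. New: T8, D6, B9, S4, B24, A78.
Round 2: rule 2 [IF D6 and B9 THEN V4]; rule 13 [IF T8 and C3 THEN F3]; rule 15 [IF S4 and R6 THEN L6]. New: V4, F3, L6.
Round 3: rule 8 [IF V4 and L6 and F3 THEN M5]; rule 12 [IF L6 and S4 THEN P45]. New: M5, P45.
Round 4: rule 5 [IF H6 and M5 THEN F32]. New: F32.
F32 first appears in round 4.

4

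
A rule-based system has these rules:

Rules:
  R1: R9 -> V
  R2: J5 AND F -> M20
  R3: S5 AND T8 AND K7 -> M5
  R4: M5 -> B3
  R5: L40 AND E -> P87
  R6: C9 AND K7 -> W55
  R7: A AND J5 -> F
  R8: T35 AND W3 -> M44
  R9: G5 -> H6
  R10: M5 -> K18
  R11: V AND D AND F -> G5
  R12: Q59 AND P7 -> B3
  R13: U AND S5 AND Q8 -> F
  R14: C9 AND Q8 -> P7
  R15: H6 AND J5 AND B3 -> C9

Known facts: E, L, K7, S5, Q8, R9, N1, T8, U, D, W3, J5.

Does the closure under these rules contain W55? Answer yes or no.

Round 1: R1 [R9 -> V]; R3 [S5 AND T8 AND K7 -> M5]; R13 [U AND S5 AND Q8 -> F]. New: V, M5, F.
Round 2: R2 [J5 AND F -> M20]; R4 [M5 -> B3]; R10 [M5 -> K18]; R11 [V AND D AND F -> G5]. New: M20, B3, K18, G5.
Round 3: R9 [G5 -> H6]. New: H6.
Round 4: R15 [H6 AND J5 AND B3 -> C9]. New: C9.
Round 5: R6 [C9 AND K7 -> W55]; R14 [C9 AND Q8 -> P7]. New: W55, P7.
W55 appears in round 5, so it is derivable.

yes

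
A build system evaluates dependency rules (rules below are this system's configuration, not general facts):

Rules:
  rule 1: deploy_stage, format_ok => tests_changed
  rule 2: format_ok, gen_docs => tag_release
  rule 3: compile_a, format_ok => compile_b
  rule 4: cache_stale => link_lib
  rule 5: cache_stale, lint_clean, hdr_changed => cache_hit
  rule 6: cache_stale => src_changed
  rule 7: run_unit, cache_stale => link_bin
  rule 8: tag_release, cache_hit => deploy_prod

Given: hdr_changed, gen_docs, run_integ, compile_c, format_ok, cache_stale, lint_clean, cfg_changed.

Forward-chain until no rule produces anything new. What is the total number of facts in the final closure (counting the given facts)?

[1] rule 2 [format_ok, gen_docs => tag_release]; rule 4 [cache_stale => link_lib]; rule 5 [cache_stale, lint_clean, hdr_changed => cache_hit]; rule 6 [cache_stale => src_changed]. ⇒ new: tag_release, link_lib, cache_hit, src_changed.
[2] rule 8 [tag_release, cache_hit => deploy_prod]. ⇒ new: deploy_prod.
Closure: {cache_hit, cache_stale, cfg_changed, compile_c, deploy_prod, format_ok, gen_docs, hdr_changed, link_lib, lint_clean, run_integ, src_changed, tag_release} — 13 facts.

13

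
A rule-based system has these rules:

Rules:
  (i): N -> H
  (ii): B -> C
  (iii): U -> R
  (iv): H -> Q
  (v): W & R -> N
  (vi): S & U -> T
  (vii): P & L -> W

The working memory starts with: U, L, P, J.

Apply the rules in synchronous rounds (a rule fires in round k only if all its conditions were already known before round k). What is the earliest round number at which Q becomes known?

Round 1 fires (iii), (vii), giving R, W.
Round 2 fires (v), giving N.
Round 3 fires (i), giving H.
Round 4 fires (iv), giving Q.
Q first appears in round 4.

4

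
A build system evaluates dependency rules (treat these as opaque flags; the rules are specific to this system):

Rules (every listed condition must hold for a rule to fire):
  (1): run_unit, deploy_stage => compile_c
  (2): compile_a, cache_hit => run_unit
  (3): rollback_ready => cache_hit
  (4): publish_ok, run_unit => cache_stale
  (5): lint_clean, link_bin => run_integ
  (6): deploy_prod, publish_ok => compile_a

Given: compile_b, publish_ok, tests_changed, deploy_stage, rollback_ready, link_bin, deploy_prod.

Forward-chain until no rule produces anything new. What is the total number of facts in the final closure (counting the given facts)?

12

Round 1 fires (3), (6), giving cache_hit, compile_a.
Round 2 fires (2), giving run_unit.
Round 3 fires (1), (4), giving compile_c, cache_stale.
Closure: {cache_hit, cache_stale, compile_a, compile_b, compile_c, deploy_prod, deploy_stage, link_bin, publish_ok, rollback_ready, run_unit, tests_changed} — 12 facts.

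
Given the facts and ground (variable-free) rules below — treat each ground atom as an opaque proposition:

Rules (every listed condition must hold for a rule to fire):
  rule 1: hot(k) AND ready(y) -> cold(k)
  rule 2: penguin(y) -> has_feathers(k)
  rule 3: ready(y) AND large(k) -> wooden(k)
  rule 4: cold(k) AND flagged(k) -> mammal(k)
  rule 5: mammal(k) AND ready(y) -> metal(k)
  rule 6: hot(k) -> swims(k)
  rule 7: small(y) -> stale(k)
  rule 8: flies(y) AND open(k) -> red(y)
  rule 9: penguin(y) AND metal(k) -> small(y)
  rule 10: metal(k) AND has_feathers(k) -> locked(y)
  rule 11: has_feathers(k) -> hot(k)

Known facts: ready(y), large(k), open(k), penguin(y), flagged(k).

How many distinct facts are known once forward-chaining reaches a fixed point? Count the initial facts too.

15

Round 1: rule 2 [penguin(y) -> has_feathers(k)]; rule 3 [ready(y) AND large(k) -> wooden(k)]. New: has_feathers(k), wooden(k).
Round 2: rule 11 [has_feathers(k) -> hot(k)]. New: hot(k).
Round 3: rule 1 [hot(k) AND ready(y) -> cold(k)]; rule 6 [hot(k) -> swims(k)]. New: cold(k), swims(k).
Round 4: rule 4 [cold(k) AND flagged(k) -> mammal(k)]. New: mammal(k).
Round 5: rule 5 [mammal(k) AND ready(y) -> metal(k)]. New: metal(k).
Round 6: rule 9 [penguin(y) AND metal(k) -> small(y)]; rule 10 [metal(k) AND has_feathers(k) -> locked(y)]. New: small(y), locked(y).
Round 7: rule 7 [small(y) -> stale(k)]. New: stale(k).
Closure: {cold(k), flagged(k), has_feathers(k), hot(k), large(k), locked(y), mammal(k), metal(k), open(k), penguin(y), ready(y), small(y), stale(k), swims(k), wooden(k)} — 15 facts.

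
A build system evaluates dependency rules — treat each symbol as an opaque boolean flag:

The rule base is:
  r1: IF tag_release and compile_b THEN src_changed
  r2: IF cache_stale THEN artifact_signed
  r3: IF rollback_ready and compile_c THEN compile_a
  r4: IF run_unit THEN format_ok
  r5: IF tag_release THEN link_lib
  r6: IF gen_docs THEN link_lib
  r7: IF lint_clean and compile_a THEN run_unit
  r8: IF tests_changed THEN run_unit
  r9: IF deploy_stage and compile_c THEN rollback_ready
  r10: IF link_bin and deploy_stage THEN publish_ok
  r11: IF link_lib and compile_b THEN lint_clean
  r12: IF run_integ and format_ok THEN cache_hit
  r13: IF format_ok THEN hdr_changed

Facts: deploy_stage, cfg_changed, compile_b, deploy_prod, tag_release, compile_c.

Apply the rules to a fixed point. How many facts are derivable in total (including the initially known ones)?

Round 1 fires r1, r5, r9, giving src_changed, link_lib, rollback_ready.
Round 2 fires r3, r11, giving compile_a, lint_clean.
Round 3 fires r7, giving run_unit.
Round 4 fires r4, giving format_ok.
Round 5 fires r13, giving hdr_changed.
Closure: {cfg_changed, compile_a, compile_b, compile_c, deploy_prod, deploy_stage, format_ok, hdr_changed, link_lib, lint_clean, rollback_ready, run_unit, src_changed, tag_release} — 14 facts.

14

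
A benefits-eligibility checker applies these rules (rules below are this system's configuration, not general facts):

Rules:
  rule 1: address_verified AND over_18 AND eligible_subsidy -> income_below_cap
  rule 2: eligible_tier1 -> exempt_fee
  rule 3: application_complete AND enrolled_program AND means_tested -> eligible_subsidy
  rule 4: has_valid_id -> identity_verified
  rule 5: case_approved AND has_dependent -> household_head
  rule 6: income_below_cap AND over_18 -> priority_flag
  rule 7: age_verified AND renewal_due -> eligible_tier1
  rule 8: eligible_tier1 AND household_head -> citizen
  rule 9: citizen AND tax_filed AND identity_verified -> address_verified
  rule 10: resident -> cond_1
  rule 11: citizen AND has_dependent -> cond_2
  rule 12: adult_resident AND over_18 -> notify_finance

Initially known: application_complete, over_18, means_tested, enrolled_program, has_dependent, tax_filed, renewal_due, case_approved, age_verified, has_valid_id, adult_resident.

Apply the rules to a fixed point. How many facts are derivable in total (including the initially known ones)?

Round 1 fires rule 3, rule 4, rule 5, rule 7, rule 12, giving eligible_subsidy, identity_verified, household_head, eligible_tier1, notify_finance.
Round 2 fires rule 2, rule 8, giving exempt_fee, citizen.
Round 3 fires rule 9, rule 11, giving address_verified, cond_2.
Round 4 fires rule 1, giving income_below_cap.
Round 5 fires rule 6, giving priority_flag.
Closure: {address_verified, adult_resident, age_verified, application_complete, case_approved, citizen, cond_2, eligible_subsidy, eligible_tier1, enrolled_program, exempt_fee, has_dependent, has_valid_id, household_head, identity_verified, income_below_cap, means_tested, notify_finance, over_18, priority_flag, renewal_due, tax_filed} — 22 facts.

22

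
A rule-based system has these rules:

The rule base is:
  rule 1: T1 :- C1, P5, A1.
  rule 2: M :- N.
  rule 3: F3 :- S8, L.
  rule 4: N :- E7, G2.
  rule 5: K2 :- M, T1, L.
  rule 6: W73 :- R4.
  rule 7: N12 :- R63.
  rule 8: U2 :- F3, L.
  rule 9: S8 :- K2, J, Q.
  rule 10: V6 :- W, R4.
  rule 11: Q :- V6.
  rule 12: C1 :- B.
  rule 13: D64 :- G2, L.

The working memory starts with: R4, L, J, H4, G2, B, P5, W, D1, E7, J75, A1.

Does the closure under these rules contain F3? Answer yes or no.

Round 1 — rule 4, rule 6, rule 10, rule 12, rule 13, derive N, W73, V6, C1, D64.
Round 2 — rule 1, rule 2, rule 11, derive T1, M, Q.
Round 3 — rule 5, derive K2.
Round 4 — rule 9, derive S8.
Round 5 — rule 3, derive F3.
Round 6 — rule 8, derive U2.
F3 appears in round 5, so it is derivable.

yes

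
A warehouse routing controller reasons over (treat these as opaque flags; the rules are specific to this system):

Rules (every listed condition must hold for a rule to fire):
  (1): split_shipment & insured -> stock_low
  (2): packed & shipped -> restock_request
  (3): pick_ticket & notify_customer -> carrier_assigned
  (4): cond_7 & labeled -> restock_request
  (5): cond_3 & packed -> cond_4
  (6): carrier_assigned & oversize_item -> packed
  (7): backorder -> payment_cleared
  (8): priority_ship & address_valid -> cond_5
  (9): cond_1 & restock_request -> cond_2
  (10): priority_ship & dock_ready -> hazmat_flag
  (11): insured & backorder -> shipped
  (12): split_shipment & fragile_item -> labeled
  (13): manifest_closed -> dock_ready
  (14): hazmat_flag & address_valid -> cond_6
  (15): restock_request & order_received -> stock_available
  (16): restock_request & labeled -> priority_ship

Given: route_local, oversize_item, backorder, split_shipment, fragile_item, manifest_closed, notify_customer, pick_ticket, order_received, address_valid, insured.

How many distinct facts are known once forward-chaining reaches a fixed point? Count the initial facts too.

[1] (1) [split_shipment & insured -> stock_low]; (3) [pick_ticket & notify_customer -> carrier_assigned]; (7) [backorder -> payment_cleared]; (11) [insured & backorder -> shipped]; (12) [split_shipment & fragile_item -> labeled]; (13) [manifest_closed -> dock_ready]. ⇒ new: stock_low, carrier_assigned, payment_cleared, shipped, labeled, dock_ready.
[2] (6) [carrier_assigned & oversize_item -> packed]. ⇒ new: packed.
[3] (2) [packed & shipped -> restock_request]. ⇒ new: restock_request.
[4] (15) [restock_request & order_received -> stock_available]; (16) [restock_request & labeled -> priority_ship]. ⇒ new: stock_available, priority_ship.
[5] (8) [priority_ship & address_valid -> cond_5]; (10) [priority_ship & dock_ready -> hazmat_flag]. ⇒ new: cond_5, hazmat_flag.
[6] (14) [hazmat_flag & address_valid -> cond_6]. ⇒ new: cond_6.
Closure: {address_valid, backorder, carrier_assigned, cond_5, cond_6, dock_ready, fragile_item, hazmat_flag, insured, labeled, manifest_closed, notify_customer, order_received, oversize_item, packed, payment_cleared, pick_ticket, priority_ship, restock_request, route_local, shipped, split_shipment, stock_available, stock_low} — 24 facts.

24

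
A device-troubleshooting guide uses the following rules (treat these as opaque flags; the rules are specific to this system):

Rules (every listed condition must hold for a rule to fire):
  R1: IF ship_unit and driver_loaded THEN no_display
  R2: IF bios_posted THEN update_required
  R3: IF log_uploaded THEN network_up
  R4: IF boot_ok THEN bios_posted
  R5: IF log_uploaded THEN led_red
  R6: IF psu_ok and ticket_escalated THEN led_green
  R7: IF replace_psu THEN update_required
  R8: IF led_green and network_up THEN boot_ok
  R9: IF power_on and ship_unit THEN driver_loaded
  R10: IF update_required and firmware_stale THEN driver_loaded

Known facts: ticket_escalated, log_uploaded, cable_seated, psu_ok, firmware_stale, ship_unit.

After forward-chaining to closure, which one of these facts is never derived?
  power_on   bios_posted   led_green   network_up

power_on

Round 1 fires R3, R5, R6, giving network_up, led_red, led_green.
Round 2 fires R8, giving boot_ok.
Round 3 fires R4, giving bios_posted.
Round 4 fires R2, giving update_required.
Round 5 fires R10, giving driver_loaded.
Round 6 fires R1, giving no_display.
Derived: led_green (round 1), network_up (round 1), bios_posted (round 3). power_on never appears in any round.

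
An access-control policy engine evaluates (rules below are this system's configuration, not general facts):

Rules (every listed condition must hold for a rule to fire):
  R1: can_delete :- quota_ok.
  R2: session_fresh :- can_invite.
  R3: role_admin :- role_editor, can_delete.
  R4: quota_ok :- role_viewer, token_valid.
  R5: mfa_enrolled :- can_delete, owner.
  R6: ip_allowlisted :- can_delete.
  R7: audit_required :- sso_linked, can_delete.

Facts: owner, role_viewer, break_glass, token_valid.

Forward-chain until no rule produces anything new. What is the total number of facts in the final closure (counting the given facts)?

Round 1: R4 [quota_ok :- role_viewer, token_valid.]. Adds quota_ok.
Round 2: R1 [can_delete :- quota_ok.]. Adds can_delete.
Round 3: R5 [mfa_enrolled :- can_delete, owner.]; R6 [ip_allowlisted :- can_delete.]. Adds mfa_enrolled, ip_allowlisted.
Closure: {break_glass, can_delete, ip_allowlisted, mfa_enrolled, owner, quota_ok, role_viewer, token_valid} — 8 facts.

8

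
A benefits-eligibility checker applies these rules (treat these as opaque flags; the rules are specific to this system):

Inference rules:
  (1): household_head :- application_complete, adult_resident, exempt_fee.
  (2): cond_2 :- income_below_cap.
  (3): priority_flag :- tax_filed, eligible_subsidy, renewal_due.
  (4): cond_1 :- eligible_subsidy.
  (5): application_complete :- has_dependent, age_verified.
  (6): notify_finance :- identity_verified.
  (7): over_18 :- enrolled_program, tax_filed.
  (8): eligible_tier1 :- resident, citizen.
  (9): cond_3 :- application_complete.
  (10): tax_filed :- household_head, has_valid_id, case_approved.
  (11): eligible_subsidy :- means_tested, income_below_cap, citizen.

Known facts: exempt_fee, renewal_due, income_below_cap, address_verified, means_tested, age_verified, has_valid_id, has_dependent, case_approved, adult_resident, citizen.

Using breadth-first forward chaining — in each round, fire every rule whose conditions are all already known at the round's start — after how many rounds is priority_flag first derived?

4

Round 1: (2) [cond_2 :- income_below_cap.]; (5) [application_complete :- has_dependent, age_verified.]; (11) [eligible_subsidy :- means_tested, income_below_cap, citizen.]. Adds cond_2, application_complete, eligible_subsidy.
Round 2: (1) [household_head :- application_complete, adult_resident, exempt_fee.]; (4) [cond_1 :- eligible_subsidy.]; (9) [cond_3 :- application_complete.]. Adds household_head, cond_1, cond_3.
Round 3: (10) [tax_filed :- household_head, has_valid_id, case_approved.]. Adds tax_filed.
Round 4: (3) [priority_flag :- tax_filed, eligible_subsidy, renewal_due.]. Adds priority_flag.
priority_flag first appears in round 4.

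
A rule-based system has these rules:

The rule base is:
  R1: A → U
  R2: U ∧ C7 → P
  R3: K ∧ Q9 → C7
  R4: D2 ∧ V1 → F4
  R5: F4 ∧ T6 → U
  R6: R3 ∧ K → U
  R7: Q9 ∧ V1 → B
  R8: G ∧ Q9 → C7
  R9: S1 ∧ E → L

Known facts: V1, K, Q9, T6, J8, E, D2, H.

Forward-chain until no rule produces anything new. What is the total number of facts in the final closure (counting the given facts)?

13

Round 1 — R3, R4, R7, derive C7, F4, B.
Round 2 — R5, derive U.
Round 3 — R2, derive P.
Closure: {B, C7, D2, E, F4, H, J8, K, P, Q9, T6, U, V1} — 13 facts.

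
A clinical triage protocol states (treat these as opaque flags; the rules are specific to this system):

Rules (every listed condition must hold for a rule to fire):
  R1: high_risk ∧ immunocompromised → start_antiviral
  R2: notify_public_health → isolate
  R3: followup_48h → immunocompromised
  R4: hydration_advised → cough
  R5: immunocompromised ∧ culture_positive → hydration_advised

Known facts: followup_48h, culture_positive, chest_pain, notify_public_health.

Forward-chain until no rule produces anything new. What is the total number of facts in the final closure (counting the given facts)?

8

Round 1 fires R2, R3, giving isolate, immunocompromised.
Round 2 fires R5, giving hydration_advised.
Round 3 fires R4, giving cough.
Closure: {chest_pain, cough, culture_positive, followup_48h, hydration_advised, immunocompromised, isolate, notify_public_health} — 8 facts.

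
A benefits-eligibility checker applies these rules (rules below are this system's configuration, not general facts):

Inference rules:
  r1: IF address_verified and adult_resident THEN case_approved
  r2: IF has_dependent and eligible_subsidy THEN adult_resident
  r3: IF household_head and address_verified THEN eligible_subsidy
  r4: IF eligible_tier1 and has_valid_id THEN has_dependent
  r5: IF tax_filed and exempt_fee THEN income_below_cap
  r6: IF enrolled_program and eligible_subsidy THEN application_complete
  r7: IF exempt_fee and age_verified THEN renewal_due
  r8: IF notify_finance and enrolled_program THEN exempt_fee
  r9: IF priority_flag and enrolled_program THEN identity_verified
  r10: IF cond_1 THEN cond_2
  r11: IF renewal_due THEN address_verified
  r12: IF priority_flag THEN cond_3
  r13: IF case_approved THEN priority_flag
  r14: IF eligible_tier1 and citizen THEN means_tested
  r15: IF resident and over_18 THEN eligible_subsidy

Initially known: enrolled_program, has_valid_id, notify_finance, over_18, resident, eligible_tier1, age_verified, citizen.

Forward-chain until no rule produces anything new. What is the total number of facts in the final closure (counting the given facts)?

Round 1: r4 [IF eligible_tier1 and has_valid_id THEN has_dependent]; r8 [IF notify_finance and enrolled_program THEN exempt_fee]; r14 [IF eligible_tier1 and citizen THEN means_tested]; r15 [IF resident and over_18 THEN eligible_subsidy]. New: has_dependent, exempt_fee, means_tested, eligible_subsidy.
Round 2: r2 [IF has_dependent and eligible_subsidy THEN adult_resident]; r6 [IF enrolled_program and eligible_subsidy THEN application_complete]; r7 [IF exempt_fee and age_verified THEN renewal_due]. New: adult_resident, application_complete, renewal_due.
Round 3: r11 [IF renewal_due THEN address_verified]. New: address_verified.
Round 4: r1 [IF address_verified and adult_resident THEN case_approved]. New: case_approved.
Round 5: r13 [IF case_approved THEN priority_flag]. New: priority_flag.
Round 6: r9 [IF priority_flag and enrolled_program THEN identity_verified]; r12 [IF priority_flag THEN cond_3]. New: identity_verified, cond_3.
Closure: {address_verified, adult_resident, age_verified, application_complete, case_approved, citizen, cond_3, eligible_subsidy, eligible_tier1, enrolled_program, exempt_fee, has_dependent, has_valid_id, identity_verified, means_tested, notify_finance, over_18, priority_flag, renewal_due, resident} — 20 facts.

20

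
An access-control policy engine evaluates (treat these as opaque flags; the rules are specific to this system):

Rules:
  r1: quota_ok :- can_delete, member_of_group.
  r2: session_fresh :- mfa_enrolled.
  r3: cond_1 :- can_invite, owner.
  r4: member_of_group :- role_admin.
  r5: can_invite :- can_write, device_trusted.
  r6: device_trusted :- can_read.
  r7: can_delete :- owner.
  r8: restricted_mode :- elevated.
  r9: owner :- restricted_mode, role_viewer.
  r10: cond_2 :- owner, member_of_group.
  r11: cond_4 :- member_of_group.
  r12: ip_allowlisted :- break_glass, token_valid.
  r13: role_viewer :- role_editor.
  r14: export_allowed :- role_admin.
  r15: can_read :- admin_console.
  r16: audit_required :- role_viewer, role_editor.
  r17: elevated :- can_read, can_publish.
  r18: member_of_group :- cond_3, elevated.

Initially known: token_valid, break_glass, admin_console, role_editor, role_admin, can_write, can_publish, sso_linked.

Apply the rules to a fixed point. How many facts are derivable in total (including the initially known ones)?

24

[1] r4 [member_of_group :- role_admin.]; r12 [ip_allowlisted :- break_glass, token_valid.]; r13 [role_viewer :- role_editor.]; r14 [export_allowed :- role_admin.]; r15 [can_read :- admin_console.]. ⇒ new: member_of_group, ip_allowlisted, role_viewer, export_allowed, can_read.
[2] r6 [device_trusted :- can_read.]; r11 [cond_4 :- member_of_group.]; r16 [audit_required :- role_viewer, role_editor.]; r17 [elevated :- can_read, can_publish.]. ⇒ new: device_trusted, cond_4, audit_required, elevated.
[3] r5 [can_invite :- can_write, device_trusted.]; r8 [restricted_mode :- elevated.]. ⇒ new: can_invite, restricted_mode.
[4] r9 [owner :- restricted_mode, role_viewer.]. ⇒ new: owner.
[5] r3 [cond_1 :- can_invite, owner.]; r7 [can_delete :- owner.]; r10 [cond_2 :- owner, member_of_group.]. ⇒ new: cond_1, can_delete, cond_2.
[6] r1 [quota_ok :- can_delete, member_of_group.]. ⇒ new: quota_ok.
Closure: {admin_console, audit_required, break_glass, can_delete, can_invite, can_publish, can_read, can_write, cond_1, cond_2, cond_4, device_trusted, elevated, export_allowed, ip_allowlisted, member_of_group, owner, quota_ok, restricted_mode, role_admin, role_editor, role_viewer, sso_linked, token_valid} — 24 facts.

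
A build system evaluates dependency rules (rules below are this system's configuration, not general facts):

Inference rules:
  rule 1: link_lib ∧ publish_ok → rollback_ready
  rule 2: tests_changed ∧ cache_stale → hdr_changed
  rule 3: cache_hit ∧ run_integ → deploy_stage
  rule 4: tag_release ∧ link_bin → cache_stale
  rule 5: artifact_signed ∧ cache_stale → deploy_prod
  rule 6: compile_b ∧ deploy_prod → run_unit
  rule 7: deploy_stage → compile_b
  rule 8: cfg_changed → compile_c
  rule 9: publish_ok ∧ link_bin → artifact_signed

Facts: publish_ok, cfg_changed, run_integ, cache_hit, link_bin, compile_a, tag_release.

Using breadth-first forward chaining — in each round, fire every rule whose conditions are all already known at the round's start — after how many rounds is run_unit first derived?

Round 1 — rule 3, rule 4, rule 8, rule 9, derive deploy_stage, cache_stale, compile_c, artifact_signed.
Round 2 — rule 5, rule 7, derive deploy_prod, compile_b.
Round 3 — rule 6, derive run_unit.
run_unit first appears in round 3.

3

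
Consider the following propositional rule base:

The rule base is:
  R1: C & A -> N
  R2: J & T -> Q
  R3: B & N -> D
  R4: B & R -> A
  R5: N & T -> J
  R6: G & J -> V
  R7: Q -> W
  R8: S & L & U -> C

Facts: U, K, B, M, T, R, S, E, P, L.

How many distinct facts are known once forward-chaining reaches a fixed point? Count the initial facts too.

Round 1 — R4, R8, derive A, C.
Round 2 — R1, derive N.
Round 3 — R3, R5, derive D, J.
Round 4 — R2, derive Q.
Round 5 — R7, derive W.
Closure: {A, B, C, D, E, J, K, L, M, N, P, Q, R, S, T, U, W} — 17 facts.

17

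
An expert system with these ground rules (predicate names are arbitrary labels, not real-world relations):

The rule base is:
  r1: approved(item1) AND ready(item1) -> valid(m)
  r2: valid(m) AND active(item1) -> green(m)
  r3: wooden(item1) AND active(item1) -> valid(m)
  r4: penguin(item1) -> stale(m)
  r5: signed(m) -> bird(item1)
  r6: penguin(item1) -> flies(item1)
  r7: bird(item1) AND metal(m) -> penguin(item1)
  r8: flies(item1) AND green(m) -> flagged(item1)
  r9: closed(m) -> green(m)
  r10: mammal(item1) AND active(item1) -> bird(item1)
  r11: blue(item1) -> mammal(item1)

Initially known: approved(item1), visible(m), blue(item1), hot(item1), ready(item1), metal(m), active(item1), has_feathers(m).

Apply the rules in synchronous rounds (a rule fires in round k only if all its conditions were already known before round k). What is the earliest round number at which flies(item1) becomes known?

[1] r1 [approved(item1) AND ready(item1) -> valid(m)]; r11 [blue(item1) -> mammal(item1)]. ⇒ new: valid(m), mammal(item1).
[2] r2 [valid(m) AND active(item1) -> green(m)]; r10 [mammal(item1) AND active(item1) -> bird(item1)]. ⇒ new: green(m), bird(item1).
[3] r7 [bird(item1) AND metal(m) -> penguin(item1)]. ⇒ new: penguin(item1).
[4] r4 [penguin(item1) -> stale(m)]; r6 [penguin(item1) -> flies(item1)]. ⇒ new: stale(m), flies(item1).
flies(item1) first appears in round 4.

4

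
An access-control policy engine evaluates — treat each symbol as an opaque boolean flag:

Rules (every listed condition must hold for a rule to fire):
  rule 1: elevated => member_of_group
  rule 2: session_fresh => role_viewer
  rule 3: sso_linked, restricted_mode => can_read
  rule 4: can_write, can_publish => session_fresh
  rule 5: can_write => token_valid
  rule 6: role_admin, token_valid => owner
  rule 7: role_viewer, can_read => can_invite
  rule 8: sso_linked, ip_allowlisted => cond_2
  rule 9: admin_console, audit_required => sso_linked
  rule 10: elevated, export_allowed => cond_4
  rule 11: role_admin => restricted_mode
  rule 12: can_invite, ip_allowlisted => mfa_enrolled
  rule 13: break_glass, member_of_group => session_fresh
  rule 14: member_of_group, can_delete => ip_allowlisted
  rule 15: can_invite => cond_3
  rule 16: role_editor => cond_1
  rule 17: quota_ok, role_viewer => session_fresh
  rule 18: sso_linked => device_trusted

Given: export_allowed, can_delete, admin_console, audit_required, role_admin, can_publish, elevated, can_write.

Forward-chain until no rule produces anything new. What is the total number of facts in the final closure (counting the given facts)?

Round 1 fires rule 1, rule 4, rule 5, rule 9, rule 10, rule 11, giving member_of_group, session_fresh, token_valid, sso_linked, cond_4, restricted_mode.
Round 2 fires rule 2, rule 3, rule 6, rule 14, rule 18, giving role_viewer, can_read, owner, ip_allowlisted, device_trusted.
Round 3 fires rule 7, rule 8, giving can_invite, cond_2.
Round 4 fires rule 12, rule 15, giving mfa_enrolled, cond_3.
Closure: {admin_console, audit_required, can_delete, can_invite, can_publish, can_read, can_write, cond_2, cond_3, cond_4, device_trusted, elevated, export_allowed, ip_allowlisted, member_of_group, mfa_enrolled, owner, restricted_mode, role_admin, role_viewer, session_fresh, sso_linked, token_valid} — 23 facts.

23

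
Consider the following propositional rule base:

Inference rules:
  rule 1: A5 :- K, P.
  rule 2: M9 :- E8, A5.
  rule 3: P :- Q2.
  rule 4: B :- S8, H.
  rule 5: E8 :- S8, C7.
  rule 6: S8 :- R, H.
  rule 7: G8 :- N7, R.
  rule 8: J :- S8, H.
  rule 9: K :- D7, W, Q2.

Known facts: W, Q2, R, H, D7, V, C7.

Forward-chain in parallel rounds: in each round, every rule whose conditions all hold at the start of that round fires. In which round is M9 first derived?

Round 1 — rule 3, rule 6, rule 9, derive P, S8, K.
Round 2 — rule 1, rule 4, rule 5, rule 8, derive A5, B, E8, J.
Round 3 — rule 2, derive M9.
M9 first appears in round 3.

3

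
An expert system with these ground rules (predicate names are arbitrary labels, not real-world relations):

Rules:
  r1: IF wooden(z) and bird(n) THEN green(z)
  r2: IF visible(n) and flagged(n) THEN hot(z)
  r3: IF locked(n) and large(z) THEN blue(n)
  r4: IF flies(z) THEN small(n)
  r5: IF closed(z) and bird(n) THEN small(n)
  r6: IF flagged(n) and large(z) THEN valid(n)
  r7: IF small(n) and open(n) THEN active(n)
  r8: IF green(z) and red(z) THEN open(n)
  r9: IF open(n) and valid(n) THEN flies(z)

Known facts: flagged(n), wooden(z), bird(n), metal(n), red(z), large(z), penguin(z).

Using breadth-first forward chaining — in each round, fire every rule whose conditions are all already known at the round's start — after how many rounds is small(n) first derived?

Round 1 fires r1, r6, giving green(z), valid(n).
Round 2 fires r8, giving open(n).
Round 3 fires r9, giving flies(z).
Round 4 fires r4, giving small(n).
small(n) first appears in round 4.

4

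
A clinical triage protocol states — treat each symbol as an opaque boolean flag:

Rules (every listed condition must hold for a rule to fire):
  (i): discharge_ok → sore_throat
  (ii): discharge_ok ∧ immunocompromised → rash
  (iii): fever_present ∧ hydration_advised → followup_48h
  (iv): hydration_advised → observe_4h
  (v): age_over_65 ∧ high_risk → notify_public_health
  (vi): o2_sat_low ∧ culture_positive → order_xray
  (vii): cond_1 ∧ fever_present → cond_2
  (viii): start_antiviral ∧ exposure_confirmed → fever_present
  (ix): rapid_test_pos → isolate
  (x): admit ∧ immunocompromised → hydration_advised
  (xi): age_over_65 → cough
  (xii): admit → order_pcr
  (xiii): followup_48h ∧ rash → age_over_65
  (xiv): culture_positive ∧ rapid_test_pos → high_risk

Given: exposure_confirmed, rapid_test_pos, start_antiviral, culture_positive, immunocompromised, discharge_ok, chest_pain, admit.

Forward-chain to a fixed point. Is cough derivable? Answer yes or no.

Round 1: (i) [discharge_ok → sore_throat]; (ii) [discharge_ok ∧ immunocompromised → rash]; (viii) [start_antiviral ∧ exposure_confirmed → fever_present]; (ix) [rapid_test_pos → isolate]; (x) [admit ∧ immunocompromised → hydration_advised]; (xii) [admit → order_pcr]; (xiv) [culture_positive ∧ rapid_test_pos → high_risk]. New: sore_throat, rash, fever_present, isolate, hydration_advised, order_pcr, high_risk.
Round 2: (iii) [fever_present ∧ hydration_advised → followup_48h]; (iv) [hydration_advised → observe_4h]. New: followup_48h, observe_4h.
Round 3: (xiii) [followup_48h ∧ rash → age_over_65]. New: age_over_65.
Round 4: (v) [age_over_65 ∧ high_risk → notify_public_health]; (xi) [age_over_65 → cough]. New: notify_public_health, cough.
cough appears in round 4, so it is derivable.

yes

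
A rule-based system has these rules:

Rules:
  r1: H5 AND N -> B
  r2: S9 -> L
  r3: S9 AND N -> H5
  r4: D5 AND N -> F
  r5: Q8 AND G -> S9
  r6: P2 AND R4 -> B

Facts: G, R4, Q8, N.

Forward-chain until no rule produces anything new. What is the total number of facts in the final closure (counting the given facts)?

Round 1: r5 [Q8 AND G -> S9]. New: S9.
Round 2: r2 [S9 -> L]; r3 [S9 AND N -> H5]. New: L, H5.
Round 3: r1 [H5 AND N -> B]. New: B.
Closure: {B, G, H5, L, N, Q8, R4, S9} — 8 facts.

8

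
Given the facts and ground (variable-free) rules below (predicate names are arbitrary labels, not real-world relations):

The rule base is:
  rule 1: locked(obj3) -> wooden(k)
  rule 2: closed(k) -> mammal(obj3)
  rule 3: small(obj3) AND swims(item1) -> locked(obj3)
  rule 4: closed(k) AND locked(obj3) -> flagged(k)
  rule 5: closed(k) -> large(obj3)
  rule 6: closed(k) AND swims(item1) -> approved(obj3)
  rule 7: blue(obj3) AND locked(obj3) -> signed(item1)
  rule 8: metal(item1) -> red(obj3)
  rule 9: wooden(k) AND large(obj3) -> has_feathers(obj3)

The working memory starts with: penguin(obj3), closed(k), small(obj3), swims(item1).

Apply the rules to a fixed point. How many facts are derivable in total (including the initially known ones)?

11

Round 1: rule 2 [closed(k) -> mammal(obj3)]; rule 3 [small(obj3) AND swims(item1) -> locked(obj3)]; rule 5 [closed(k) -> large(obj3)]; rule 6 [closed(k) AND swims(item1) -> approved(obj3)]. New: mammal(obj3), locked(obj3), large(obj3), approved(obj3).
Round 2: rule 1 [locked(obj3) -> wooden(k)]; rule 4 [closed(k) AND locked(obj3) -> flagged(k)]. New: wooden(k), flagged(k).
Round 3: rule 9 [wooden(k) AND large(obj3) -> has_feathers(obj3)]. New: has_feathers(obj3).
Closure: {approved(obj3), closed(k), flagged(k), has_feathers(obj3), large(obj3), locked(obj3), mammal(obj3), penguin(obj3), small(obj3), swims(item1), wooden(k)} — 11 facts.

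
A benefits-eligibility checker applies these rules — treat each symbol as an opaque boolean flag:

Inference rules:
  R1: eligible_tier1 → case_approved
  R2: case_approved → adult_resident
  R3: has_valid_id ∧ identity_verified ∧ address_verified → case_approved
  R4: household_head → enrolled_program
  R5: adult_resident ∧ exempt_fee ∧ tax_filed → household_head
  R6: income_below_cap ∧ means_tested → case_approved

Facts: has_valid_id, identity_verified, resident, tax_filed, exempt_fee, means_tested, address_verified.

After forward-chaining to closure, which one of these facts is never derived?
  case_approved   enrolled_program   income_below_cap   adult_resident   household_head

income_below_cap

Round 1: R3 [has_valid_id ∧ identity_verified ∧ address_verified → case_approved]. Adds case_approved.
Round 2: R2 [case_approved → adult_resident]. Adds adult_resident.
Round 3: R5 [adult_resident ∧ exempt_fee ∧ tax_filed → household_head]. Adds household_head.
Round 4: R4 [household_head → enrolled_program]. Adds enrolled_program.
Derived: case_approved (round 1), enrolled_program (round 4), household_head (round 3), adult_resident (round 2). income_below_cap never appears in any round.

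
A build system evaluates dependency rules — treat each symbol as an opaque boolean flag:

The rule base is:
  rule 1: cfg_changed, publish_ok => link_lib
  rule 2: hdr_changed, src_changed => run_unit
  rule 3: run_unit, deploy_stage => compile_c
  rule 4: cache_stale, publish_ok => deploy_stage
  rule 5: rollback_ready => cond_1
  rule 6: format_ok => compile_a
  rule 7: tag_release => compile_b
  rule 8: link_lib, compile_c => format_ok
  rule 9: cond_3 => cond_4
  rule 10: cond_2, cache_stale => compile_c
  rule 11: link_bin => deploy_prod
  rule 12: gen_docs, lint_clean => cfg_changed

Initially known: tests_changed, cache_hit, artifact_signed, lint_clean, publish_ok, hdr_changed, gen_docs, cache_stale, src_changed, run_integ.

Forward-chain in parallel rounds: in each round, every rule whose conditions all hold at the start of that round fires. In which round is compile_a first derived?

4

Round 1: rule 2 [hdr_changed, src_changed => run_unit]; rule 4 [cache_stale, publish_ok => deploy_stage]; rule 12 [gen_docs, lint_clean => cfg_changed]. Adds run_unit, deploy_stage, cfg_changed.
Round 2: rule 1 [cfg_changed, publish_ok => link_lib]; rule 3 [run_unit, deploy_stage => compile_c]. Adds link_lib, compile_c.
Round 3: rule 8 [link_lib, compile_c => format_ok]. Adds format_ok.
Round 4: rule 6 [format_ok => compile_a]. Adds compile_a.
compile_a first appears in round 4.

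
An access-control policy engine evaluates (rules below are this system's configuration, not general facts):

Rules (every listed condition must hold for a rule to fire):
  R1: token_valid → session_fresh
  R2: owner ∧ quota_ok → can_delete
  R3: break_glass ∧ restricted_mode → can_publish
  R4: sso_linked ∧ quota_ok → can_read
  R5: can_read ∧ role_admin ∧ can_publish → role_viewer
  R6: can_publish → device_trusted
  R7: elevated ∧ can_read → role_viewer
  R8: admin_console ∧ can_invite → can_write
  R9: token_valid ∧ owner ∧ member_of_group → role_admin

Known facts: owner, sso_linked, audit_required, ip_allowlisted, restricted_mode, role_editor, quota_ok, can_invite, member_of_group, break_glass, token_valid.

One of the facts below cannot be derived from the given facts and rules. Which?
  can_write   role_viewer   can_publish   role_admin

Round 1 fires R1, R2, R3, R4, R9, giving session_fresh, can_delete, can_publish, can_read, role_admin.
Round 2 fires R5, R6, giving role_viewer, device_trusted.
Derived: can_publish (round 1), role_viewer (round 2), role_admin (round 1). can_write never appears in any round.

can_write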